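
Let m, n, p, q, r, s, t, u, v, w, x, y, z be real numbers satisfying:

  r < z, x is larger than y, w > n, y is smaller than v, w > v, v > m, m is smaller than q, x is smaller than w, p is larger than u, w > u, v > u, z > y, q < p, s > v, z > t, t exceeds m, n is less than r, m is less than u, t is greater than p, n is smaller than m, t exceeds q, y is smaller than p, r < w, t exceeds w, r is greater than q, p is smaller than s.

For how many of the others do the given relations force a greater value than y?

7

Directly above y: v, x, p, z.
One step further: w, s, t (7 so far).
No other element is forced above y by the given relations, so the count is 7.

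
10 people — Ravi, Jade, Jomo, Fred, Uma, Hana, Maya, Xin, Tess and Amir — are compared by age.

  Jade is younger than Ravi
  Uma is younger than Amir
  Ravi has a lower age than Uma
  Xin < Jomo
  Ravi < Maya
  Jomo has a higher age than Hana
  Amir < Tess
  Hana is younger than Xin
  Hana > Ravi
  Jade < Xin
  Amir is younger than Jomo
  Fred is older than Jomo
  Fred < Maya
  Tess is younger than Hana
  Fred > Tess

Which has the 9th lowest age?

Piecing the relations together gives one ordering: Jade < Ravi < Uma < Amir < Tess < Hana < Xin < Jomo < Fred < Maya.
The 9th smallest is Fred.

Fred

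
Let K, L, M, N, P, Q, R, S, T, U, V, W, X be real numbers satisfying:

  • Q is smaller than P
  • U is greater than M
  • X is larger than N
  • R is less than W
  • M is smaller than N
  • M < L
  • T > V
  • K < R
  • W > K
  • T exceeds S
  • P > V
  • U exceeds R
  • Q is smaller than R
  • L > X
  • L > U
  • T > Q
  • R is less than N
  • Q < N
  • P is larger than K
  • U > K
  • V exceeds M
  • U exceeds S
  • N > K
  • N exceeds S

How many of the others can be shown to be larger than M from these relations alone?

7

The elements the relations force above M are N, U, X, L, V, T, P — no chain reaches any other.
That is 7.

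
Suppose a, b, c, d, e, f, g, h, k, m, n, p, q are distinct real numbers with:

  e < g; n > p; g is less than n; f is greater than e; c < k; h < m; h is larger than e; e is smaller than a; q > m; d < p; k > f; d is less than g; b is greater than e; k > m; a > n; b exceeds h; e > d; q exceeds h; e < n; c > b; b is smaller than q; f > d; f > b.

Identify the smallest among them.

d

Chaining upward from d: directly above it, e, p, g, f; then h, b, n, a, k; then c, m, q.
That covers every other element, and nothing is given below d, so d is the smallest.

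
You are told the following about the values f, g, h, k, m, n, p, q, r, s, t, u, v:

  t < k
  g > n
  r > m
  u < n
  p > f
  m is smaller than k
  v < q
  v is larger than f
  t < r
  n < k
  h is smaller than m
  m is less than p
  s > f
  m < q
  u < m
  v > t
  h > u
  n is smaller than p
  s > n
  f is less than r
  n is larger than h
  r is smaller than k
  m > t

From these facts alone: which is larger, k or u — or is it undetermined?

Link the given pairs in sequence: u < h; h < m; m < r; r < k.
Chaining these gives u < h < m < r < k.
So k is larger.

k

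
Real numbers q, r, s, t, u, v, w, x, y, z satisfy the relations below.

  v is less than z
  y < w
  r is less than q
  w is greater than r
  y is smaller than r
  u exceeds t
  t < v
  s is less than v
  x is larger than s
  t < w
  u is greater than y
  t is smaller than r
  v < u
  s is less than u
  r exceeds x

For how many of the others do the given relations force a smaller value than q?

5

Directly below q: r.
One step further: t, y, x (4 so far).
One step further: s (5 so far).
No other element is forced below q by the given relations, so the count is 5.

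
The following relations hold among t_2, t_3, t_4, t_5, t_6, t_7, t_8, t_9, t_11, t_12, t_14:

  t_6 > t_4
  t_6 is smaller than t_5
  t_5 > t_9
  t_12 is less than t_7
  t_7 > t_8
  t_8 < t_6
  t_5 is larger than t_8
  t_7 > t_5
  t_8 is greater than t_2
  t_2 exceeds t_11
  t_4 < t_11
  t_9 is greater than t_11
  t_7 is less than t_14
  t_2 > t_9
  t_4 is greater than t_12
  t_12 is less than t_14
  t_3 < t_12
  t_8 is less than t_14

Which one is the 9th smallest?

t_5

Chaining the given pairs: t_3 < t_12 < t_4 < t_11 < t_9 < t_2 < t_8 < t_6 < t_5 < t_7 < t_14.
The 9th smallest is t_5.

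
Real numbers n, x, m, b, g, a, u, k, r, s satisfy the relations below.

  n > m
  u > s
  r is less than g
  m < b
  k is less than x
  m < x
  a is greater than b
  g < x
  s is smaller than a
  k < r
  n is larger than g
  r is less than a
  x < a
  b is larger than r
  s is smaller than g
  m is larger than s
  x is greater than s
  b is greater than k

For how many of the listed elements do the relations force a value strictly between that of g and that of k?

The relations place k below g. An element lies strictly between them when it is forced above k and also forced below g.
Above k: {r, b, x, a, n}. Below g: {r, s}.
Intersection: {r} — 1.

1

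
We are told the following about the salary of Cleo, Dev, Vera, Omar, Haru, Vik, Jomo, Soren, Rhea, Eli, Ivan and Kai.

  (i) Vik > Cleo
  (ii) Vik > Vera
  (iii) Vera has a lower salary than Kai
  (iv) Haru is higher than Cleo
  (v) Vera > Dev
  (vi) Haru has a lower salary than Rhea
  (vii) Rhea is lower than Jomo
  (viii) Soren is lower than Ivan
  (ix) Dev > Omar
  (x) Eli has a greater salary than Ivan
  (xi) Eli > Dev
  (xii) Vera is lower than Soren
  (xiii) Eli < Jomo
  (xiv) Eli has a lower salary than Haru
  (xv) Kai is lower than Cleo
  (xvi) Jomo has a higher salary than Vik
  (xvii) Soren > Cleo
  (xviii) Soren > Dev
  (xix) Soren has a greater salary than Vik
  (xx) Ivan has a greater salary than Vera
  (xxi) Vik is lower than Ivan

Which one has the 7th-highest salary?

The consecutive relations fix a unique order: Omar < Dev < Vera < Kai < Cleo < Vik < Soren < Ivan < Eli < Haru < Rhea < Jomo.
The 7th largest is Vik.

Vik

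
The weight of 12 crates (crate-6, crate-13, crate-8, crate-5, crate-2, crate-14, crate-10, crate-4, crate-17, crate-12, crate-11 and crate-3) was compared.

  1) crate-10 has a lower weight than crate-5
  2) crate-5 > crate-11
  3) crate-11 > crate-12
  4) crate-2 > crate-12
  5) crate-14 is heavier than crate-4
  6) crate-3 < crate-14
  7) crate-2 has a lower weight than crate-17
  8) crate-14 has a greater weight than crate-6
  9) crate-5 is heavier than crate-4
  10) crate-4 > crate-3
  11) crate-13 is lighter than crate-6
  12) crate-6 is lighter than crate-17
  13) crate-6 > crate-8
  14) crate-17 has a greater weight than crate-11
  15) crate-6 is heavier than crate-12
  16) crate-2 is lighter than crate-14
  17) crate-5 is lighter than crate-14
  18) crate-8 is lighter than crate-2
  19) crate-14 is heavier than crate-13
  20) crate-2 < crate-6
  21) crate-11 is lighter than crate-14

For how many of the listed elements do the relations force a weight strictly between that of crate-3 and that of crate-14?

2

Chaining upward from crate-3 reaches: crate-4, crate-5.
Chaining downward from crate-14 reaches: crate-8, crate-13, crate-12, crate-2, crate-11, crate-6, crate-4, crate-10, crate-5.
Strictly between crate-3 and crate-14 are those in both lists: crate-4, crate-5 — 2 elements.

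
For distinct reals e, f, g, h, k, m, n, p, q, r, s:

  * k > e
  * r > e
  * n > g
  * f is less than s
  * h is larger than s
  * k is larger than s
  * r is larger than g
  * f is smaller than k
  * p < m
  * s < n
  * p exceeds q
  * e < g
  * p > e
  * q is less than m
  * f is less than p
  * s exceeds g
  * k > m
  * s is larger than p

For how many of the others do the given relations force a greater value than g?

5

The elements the relations force above g are s, h, r, k, n — no chain reaches any other.
That is 5.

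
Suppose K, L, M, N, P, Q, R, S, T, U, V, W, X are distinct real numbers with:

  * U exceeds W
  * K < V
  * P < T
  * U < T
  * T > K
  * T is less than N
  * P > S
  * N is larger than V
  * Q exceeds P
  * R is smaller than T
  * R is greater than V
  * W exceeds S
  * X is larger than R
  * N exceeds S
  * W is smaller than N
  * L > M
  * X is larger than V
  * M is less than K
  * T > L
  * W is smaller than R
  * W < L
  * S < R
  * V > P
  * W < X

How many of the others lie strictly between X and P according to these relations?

The relations place P below X. An element lies strictly between them when it is forced above P and also forced below X.
Above P: {V, R, Q, T, N}. Below X: {S, M, K, V, W, R}.
Intersection: {V, R} — 2.

2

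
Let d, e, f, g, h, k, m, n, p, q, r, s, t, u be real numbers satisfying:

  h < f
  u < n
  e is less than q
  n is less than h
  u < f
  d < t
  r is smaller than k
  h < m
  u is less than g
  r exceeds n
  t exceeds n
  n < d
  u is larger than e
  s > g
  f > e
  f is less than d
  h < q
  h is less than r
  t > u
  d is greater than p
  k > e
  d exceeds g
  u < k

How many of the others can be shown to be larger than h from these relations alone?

7

Directly above h: q, f, m, r.
One step further: d, k (6 so far).
One step further: t (7 so far).
No other element is forced above h by the given relations, so the count is 7.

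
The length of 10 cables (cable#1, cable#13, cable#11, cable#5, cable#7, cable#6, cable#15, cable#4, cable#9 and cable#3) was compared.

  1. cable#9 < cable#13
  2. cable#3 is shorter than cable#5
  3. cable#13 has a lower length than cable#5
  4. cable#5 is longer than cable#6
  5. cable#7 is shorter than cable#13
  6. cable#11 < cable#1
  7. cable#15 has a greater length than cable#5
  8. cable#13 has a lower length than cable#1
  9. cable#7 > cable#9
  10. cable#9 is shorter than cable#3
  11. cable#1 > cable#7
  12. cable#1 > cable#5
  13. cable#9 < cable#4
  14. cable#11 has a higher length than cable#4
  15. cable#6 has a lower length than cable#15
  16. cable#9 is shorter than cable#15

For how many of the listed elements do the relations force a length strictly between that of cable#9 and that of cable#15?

4

Chaining upward from cable#9 reaches: cable#4, cable#7, cable#13, cable#3, cable#5, cable#11, cable#1.
Chaining downward from cable#15 reaches: cable#6, cable#7, cable#13, cable#3, cable#5.
Strictly between cable#9 and cable#15 are those in both lists: cable#7, cable#13, cable#3, cable#5 — 4 elements.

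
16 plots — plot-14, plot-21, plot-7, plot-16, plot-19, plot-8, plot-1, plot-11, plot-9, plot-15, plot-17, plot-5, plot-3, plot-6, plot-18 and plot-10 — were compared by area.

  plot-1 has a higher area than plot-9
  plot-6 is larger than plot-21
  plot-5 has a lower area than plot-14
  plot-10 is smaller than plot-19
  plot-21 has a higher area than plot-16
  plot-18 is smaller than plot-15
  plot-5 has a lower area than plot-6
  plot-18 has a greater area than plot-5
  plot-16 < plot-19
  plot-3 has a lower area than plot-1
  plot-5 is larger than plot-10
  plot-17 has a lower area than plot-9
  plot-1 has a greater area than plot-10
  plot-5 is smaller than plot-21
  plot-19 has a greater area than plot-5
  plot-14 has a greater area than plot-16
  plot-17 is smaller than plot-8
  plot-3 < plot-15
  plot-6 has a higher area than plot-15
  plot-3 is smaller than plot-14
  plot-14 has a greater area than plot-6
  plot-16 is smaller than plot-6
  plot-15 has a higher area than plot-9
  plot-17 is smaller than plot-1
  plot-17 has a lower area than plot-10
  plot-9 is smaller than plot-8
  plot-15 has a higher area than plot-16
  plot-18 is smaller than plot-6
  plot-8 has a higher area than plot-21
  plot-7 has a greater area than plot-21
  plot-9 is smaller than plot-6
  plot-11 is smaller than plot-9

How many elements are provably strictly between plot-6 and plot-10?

Chaining upward from plot-10 reaches: plot-5, plot-18, plot-21, plot-19, plot-15, plot-8, plot-1, plot-7, plot-14.
Chaining downward from plot-6 reaches: plot-17, plot-16, plot-3, plot-11, plot-5, plot-9, plot-18, plot-21, plot-15.
Strictly between plot-10 and plot-6 are those in both lists: plot-5, plot-18, plot-21, plot-15 — 4 elements.

4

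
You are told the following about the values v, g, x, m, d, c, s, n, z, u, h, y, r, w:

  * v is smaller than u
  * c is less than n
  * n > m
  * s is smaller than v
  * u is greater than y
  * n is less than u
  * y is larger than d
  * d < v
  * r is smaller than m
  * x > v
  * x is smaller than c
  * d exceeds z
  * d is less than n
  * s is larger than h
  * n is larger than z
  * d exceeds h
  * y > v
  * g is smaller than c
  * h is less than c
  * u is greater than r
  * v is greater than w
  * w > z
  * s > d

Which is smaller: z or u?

z < d and d < s give z < s.
Then s < v extends the chain to v.
With v < x: z < d < s < v < x.
With x < c: z < d < s < v < x < c.
Then c < n extends the chain to n.
With n < u: z < d < s < v < x < c < n < u.
So z < u; z is the smaller of the two.

z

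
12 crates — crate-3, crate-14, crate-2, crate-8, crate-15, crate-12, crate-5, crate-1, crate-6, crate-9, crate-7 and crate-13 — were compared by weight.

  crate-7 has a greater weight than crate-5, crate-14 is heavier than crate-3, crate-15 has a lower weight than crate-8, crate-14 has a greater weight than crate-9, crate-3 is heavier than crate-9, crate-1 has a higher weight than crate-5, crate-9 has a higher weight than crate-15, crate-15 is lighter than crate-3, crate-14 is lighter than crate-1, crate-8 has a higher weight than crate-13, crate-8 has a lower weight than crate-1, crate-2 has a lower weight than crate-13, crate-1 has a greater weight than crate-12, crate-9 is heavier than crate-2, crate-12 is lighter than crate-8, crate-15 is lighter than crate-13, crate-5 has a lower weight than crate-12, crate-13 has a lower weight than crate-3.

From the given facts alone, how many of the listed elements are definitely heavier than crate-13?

4

Directly above crate-13: crate-3, crate-8.
One step further: crate-14, crate-1 (4 so far).
Nothing else is reachable above crate-13; 4 in all.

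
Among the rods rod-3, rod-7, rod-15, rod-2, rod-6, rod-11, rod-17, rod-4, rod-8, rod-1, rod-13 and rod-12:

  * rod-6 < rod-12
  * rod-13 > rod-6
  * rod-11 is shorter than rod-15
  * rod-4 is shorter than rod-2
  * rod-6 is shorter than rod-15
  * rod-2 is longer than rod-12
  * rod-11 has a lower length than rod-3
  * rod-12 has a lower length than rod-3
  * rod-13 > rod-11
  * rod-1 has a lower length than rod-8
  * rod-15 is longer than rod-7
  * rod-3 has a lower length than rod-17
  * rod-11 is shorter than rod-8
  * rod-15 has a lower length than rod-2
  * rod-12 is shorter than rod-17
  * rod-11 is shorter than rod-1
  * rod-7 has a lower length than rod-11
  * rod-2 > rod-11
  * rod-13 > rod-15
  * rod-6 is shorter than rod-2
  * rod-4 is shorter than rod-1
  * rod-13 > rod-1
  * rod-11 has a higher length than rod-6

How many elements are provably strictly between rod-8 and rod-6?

The relations place rod-6 below rod-8. An element lies strictly between them when it is forced above rod-6 and also forced below rod-8.
Above rod-6: {rod-11, rod-12, rod-15, rod-3, rod-17, rod-1, rod-2, rod-13}. Below rod-8: {rod-7, rod-11, rod-4, rod-1}.
Intersection: {rod-11, rod-1} — 2.

2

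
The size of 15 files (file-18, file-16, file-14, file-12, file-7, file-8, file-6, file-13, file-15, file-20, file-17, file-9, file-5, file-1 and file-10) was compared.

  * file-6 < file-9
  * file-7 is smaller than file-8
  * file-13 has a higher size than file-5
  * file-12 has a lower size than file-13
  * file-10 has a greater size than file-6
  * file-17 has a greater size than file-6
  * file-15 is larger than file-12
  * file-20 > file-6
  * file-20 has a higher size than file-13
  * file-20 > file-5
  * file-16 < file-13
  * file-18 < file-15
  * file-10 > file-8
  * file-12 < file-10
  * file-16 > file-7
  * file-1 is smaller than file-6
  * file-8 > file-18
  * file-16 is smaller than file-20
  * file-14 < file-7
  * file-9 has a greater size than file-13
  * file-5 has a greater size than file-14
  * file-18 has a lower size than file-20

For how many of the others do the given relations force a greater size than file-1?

The elements the relations force above file-1 are file-6, file-17, file-10, file-9, file-20 — no chain reaches any other.
That is 5.

5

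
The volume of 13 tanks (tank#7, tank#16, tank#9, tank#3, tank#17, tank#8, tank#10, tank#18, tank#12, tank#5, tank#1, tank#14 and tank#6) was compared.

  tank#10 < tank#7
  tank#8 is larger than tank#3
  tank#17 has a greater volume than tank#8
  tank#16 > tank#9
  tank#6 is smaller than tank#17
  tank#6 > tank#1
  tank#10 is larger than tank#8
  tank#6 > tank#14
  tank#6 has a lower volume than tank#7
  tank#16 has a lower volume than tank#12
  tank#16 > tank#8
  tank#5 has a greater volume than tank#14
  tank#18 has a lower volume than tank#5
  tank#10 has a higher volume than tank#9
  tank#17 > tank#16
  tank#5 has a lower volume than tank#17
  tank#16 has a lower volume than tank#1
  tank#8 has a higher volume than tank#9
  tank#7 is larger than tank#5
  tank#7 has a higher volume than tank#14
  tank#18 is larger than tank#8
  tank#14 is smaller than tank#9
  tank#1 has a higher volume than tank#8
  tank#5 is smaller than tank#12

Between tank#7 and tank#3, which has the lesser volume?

tank#3

Following the relations from tank#3: tank#3 < tank#8 < tank#16 < tank#1 < tank#6 < tank#7.
So tank#3 < tank#7; tank#3 is the smaller of the two.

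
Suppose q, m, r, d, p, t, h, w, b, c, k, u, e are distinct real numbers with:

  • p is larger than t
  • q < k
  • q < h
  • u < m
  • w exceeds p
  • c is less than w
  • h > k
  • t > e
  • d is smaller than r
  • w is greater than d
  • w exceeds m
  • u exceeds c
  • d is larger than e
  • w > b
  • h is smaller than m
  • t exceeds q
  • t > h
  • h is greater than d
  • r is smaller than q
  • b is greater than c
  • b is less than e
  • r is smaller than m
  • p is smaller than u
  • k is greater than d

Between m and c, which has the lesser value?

c

Chaining the given relations: c < b < e < d < r < q < k < h < t < p < u < m.
So c < m; c is the smaller of the two.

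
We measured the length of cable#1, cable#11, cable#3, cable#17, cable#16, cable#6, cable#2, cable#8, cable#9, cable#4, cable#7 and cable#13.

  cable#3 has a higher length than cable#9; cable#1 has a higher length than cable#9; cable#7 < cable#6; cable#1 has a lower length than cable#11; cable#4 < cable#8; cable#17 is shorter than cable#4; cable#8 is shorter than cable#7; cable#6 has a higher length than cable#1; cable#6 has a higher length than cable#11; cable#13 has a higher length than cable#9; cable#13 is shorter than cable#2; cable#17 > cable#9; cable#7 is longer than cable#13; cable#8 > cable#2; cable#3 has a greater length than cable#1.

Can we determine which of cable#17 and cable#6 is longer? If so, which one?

cable#6

cable#17 < cable#4 < cable#8 < cable#7 < cable#6, by transitivity through cable#4, cable#8, cable#7.
So cable#6 is longer.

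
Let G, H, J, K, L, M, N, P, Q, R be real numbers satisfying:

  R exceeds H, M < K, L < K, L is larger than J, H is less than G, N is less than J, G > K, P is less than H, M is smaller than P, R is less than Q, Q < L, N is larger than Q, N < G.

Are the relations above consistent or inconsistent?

The single ordering M < P < H < R < Q < N < J < L < K < G satisfies every listed relation, so no contradiction arises.

consistent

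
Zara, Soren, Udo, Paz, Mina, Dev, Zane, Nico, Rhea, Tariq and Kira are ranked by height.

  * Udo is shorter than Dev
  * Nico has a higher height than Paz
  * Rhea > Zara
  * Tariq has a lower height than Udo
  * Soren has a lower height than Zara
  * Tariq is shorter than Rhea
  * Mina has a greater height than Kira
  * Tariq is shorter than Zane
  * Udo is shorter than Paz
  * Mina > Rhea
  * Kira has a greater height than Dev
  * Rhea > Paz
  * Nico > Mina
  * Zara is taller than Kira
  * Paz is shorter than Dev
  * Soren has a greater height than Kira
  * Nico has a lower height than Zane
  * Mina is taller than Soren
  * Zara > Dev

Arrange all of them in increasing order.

Tariq < Udo < Paz < Dev < Kira < Soren < Zara < Rhea < Mina < Nico < Zane

Each adjacent pair is fixed by a given relation: Tariq < Udo; Udo < Paz; Paz < Dev; Dev < Kira; Kira < Soren; Soren < Zara; Zara < Rhea; Rhea < Mina; Mina < Nico; Nico < Zane. Chaining them end to end gives the full order.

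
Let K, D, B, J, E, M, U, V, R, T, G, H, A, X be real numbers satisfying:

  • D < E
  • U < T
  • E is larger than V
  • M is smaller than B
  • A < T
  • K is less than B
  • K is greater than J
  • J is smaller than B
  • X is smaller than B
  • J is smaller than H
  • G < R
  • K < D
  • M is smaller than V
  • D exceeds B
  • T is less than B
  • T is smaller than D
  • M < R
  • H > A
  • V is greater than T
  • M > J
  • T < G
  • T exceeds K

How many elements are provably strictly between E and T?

3

Chaining upward from T reaches: V, B, D, G, R.
Chaining downward from E reaches: A, J, K, M, U, V, X, B, D.
Strictly between T and E are those in both lists: V, B, D — 3 elements.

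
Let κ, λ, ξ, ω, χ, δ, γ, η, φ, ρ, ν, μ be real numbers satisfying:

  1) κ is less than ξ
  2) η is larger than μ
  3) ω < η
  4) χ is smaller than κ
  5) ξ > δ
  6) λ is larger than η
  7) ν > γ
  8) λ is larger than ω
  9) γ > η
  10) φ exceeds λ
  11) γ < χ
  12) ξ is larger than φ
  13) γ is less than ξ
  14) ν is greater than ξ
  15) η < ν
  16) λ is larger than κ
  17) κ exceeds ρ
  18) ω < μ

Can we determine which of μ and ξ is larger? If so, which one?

ξ

μ < η and η < γ give μ < γ.
Then γ < χ extends the chain to χ.
Then χ < κ extends the chain to κ.
Then κ < λ extends the chain to λ.
Then λ < φ extends the chain to φ.
Then φ < ξ extends the chain to ξ.
So ξ is larger.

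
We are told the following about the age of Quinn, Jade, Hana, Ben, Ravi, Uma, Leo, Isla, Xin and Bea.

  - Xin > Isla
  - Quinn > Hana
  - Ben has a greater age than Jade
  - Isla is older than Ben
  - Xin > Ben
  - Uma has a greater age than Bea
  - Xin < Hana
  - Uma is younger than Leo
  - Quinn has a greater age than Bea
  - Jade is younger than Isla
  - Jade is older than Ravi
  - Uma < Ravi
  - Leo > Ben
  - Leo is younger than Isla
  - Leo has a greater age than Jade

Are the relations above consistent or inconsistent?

Every relation is compatible with Bea < Uma < Ravi < Jade < Ben < Leo < Isla < Xin < Hana < Quinn; the set is consistent.

consistent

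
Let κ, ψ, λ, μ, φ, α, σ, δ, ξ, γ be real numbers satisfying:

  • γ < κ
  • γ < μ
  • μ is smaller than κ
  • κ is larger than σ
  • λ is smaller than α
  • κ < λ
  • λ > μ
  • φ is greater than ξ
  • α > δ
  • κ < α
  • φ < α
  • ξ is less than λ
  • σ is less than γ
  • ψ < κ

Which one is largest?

α

Chaining downward from α: directly below it, δ, φ, κ, λ; then ξ, σ, γ, ψ, μ.
That covers every other element, and nothing is given above α, so α is the largest.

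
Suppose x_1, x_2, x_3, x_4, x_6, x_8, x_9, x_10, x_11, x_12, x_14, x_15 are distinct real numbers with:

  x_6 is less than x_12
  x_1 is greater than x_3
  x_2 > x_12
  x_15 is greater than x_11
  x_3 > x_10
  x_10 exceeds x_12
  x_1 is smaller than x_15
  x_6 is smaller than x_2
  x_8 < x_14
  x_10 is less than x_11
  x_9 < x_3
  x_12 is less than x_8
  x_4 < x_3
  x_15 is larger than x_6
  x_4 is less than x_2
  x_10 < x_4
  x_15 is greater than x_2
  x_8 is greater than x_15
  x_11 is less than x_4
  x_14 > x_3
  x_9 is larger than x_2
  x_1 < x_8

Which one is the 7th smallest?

Chaining the given pairs: x_6 < x_12 < x_10 < x_11 < x_4 < x_2 < x_9 < x_3 < x_1 < x_15 < x_8 < x_14.
Counting 7 from the smallest end gives x_9.

x_9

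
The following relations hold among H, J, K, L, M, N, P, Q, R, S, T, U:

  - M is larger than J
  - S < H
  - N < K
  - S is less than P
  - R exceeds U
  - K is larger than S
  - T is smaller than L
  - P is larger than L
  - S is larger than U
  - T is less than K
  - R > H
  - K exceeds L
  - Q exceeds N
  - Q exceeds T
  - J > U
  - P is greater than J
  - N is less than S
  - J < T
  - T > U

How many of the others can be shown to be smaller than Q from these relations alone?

The elements the relations force below Q are N, U, J, T — no chain reaches any other.
That is 4.

4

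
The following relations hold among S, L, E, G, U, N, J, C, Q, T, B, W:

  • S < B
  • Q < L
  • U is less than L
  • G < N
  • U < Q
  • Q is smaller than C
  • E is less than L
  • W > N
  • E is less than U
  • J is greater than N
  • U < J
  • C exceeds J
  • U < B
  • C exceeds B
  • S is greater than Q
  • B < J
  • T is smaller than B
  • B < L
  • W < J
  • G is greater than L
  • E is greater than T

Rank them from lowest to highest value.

T < E < U < Q < S < B < L < G < N < W < J < C

Each adjacent pair is fixed by a given relation: T < E; E < U; U < Q; Q < S; S < B; B < L; L < G; G < N; N < W; W < J; J < C. Chaining them end to end gives the full order.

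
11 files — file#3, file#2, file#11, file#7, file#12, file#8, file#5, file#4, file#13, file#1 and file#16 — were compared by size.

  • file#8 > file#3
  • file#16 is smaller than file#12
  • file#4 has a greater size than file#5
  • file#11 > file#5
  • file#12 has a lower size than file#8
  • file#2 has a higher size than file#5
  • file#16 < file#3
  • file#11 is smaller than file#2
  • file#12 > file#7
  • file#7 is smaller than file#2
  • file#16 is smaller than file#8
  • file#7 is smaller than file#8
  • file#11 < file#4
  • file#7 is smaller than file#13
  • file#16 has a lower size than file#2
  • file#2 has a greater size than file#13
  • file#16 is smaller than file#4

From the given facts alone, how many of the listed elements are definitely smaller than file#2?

The elements the relations force below file#2 are file#7, file#5, file#16, file#13, file#11 — no chain reaches any other.
That is 5.

5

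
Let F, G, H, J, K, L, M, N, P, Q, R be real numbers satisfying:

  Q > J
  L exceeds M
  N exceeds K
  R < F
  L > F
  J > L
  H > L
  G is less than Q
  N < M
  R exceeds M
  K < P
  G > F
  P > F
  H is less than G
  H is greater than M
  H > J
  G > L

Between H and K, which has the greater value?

Following the relations from K: K < N < M < R < F < L < J < H.
So K < H; H is the larger of the two.

H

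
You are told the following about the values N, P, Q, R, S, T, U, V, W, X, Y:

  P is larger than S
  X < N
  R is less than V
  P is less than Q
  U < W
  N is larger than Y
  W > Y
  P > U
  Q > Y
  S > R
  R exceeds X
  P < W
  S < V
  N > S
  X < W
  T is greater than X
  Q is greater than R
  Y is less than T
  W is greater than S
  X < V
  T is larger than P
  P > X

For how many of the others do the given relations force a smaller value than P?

Directly below P: X, S, U.
One step further: R (4 so far).
Nothing else is reachable below P; 4 in all.

4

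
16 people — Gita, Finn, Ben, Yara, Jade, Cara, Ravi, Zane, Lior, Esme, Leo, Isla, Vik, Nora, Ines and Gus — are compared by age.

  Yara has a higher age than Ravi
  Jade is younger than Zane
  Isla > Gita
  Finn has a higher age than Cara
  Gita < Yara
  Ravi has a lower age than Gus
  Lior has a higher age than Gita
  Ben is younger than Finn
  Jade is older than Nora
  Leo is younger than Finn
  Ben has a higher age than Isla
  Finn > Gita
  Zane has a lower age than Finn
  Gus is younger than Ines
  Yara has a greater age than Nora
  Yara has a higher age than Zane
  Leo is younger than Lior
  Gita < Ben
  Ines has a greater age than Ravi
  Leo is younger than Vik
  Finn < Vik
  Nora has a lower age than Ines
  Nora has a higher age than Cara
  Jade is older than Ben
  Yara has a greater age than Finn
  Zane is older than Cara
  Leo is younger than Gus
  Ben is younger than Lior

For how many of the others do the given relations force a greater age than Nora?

6

The elements the relations force above Nora are Jade, Zane, Finn, Vik, Yara, Ines — no chain reaches any other.
That is 6.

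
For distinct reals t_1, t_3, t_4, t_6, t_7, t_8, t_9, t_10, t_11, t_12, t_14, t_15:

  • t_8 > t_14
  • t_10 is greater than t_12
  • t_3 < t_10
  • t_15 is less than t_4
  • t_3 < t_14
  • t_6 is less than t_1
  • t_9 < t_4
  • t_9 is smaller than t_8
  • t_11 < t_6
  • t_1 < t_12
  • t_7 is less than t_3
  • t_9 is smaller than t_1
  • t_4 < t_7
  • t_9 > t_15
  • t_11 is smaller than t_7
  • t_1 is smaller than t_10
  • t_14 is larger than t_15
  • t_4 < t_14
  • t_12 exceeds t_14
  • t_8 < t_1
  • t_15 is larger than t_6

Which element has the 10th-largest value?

Chaining the given pairs: t_11 < t_6 < t_15 < t_9 < t_4 < t_7 < t_3 < t_14 < t_8 < t_1 < t_12 < t_10.
Counting 10 from the largest end gives t_15.

t_15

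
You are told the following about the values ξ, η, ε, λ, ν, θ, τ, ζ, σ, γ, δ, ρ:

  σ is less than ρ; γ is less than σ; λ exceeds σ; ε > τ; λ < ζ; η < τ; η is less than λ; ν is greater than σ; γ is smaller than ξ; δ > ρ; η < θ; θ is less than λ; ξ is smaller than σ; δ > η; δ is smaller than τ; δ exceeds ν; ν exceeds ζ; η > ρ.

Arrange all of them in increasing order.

γ < ξ < σ < ρ < η < θ < λ < ζ < ν < δ < τ < ε

Nothing is placed below γ, so it is least; from there γ < ξ; ξ < σ; σ < ρ; ρ < η; η < θ; θ < λ; λ < ζ; ζ < ν; ν < δ; δ < τ; τ < ε, each given directly.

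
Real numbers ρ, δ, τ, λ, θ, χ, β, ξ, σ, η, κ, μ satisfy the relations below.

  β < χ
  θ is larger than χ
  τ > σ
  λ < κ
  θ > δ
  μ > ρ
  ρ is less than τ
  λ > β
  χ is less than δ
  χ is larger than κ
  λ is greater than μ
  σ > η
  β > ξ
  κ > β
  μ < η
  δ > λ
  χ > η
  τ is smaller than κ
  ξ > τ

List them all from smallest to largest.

ρ < μ < η < σ < τ < ξ < β < λ < κ < χ < δ < θ

Nothing is placed below ρ, so it is least; from there ρ < μ; μ < η; η < σ; σ < τ; τ < ξ; ξ < β; β < λ; λ < κ; κ < χ; χ < δ; δ < θ, each given directly.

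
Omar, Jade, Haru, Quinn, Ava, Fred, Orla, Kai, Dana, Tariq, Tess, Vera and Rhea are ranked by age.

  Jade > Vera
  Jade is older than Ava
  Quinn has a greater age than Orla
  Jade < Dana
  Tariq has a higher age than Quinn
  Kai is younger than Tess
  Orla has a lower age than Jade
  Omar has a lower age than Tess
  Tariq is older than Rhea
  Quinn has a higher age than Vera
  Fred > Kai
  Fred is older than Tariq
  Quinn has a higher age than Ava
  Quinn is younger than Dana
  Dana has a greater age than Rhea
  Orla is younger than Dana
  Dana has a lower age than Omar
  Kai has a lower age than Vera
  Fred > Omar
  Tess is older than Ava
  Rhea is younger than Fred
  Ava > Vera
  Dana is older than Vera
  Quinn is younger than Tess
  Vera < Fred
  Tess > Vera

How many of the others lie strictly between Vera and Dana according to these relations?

3

The relations place Vera below Dana. An element lies strictly between them when it is forced above Vera and also forced below Dana.
Above Vera: {Ava, Jade, Quinn, Omar, Tess, Tariq, Fred}. Below Dana: {Kai, Ava, Rhea, Orla, Jade, Quinn}.
Intersection: {Ava, Jade, Quinn} — 3.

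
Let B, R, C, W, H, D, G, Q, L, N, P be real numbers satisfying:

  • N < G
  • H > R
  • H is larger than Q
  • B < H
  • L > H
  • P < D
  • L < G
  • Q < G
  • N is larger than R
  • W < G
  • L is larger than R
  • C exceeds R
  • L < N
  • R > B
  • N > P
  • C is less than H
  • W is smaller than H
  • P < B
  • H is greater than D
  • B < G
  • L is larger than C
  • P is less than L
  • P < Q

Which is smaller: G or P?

P < B and B < R give P < R.
With R < C: P < B < R < C.
Then C < H extends the chain to H.
With H < L: P < B < R < C < H < L.
With L < N: P < B < R < C < H < L < N.
Then N < G extends the chain to G.
So P < G; P is the smaller of the two.

P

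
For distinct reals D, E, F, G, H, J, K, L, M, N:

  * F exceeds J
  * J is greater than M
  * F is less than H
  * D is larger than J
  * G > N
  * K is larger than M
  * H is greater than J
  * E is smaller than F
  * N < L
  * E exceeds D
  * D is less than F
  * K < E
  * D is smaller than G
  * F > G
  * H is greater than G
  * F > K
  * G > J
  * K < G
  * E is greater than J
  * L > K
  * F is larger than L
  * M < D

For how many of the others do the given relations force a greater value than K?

5

Directly above K: L, G, E, F.
One step further: H (5 so far).
No other element is forced above K by the given relations, so the count is 5.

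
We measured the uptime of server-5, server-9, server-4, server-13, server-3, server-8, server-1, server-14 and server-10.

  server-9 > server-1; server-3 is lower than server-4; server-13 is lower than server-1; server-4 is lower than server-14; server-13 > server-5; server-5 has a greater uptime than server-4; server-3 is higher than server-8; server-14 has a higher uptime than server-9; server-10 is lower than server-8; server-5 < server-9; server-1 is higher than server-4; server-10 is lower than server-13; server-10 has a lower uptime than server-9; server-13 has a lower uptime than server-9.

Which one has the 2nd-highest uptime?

Piecing the relations together gives one ordering: server-10 < server-8 < server-3 < server-4 < server-5 < server-13 < server-1 < server-9 < server-14.
Counting 2 from the largest end gives server-9.

server-9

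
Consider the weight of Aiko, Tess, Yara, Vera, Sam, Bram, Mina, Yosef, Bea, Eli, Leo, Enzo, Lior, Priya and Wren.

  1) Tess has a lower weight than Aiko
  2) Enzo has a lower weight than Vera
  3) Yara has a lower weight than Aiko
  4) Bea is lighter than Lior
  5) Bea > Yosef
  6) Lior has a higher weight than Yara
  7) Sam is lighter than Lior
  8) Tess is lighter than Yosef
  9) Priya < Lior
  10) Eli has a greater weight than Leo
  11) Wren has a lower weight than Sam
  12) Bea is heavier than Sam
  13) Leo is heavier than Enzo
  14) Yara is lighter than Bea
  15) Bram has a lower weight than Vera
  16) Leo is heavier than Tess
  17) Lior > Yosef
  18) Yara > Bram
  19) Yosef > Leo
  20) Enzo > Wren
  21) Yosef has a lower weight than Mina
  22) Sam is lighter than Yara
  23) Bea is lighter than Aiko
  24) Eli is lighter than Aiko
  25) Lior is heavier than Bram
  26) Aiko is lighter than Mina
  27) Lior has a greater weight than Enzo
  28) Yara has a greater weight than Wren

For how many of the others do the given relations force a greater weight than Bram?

6

The elements the relations force above Bram are Yara, Bea, Vera, Lior, Aiko, Mina — no chain reaches any other.
That is 6.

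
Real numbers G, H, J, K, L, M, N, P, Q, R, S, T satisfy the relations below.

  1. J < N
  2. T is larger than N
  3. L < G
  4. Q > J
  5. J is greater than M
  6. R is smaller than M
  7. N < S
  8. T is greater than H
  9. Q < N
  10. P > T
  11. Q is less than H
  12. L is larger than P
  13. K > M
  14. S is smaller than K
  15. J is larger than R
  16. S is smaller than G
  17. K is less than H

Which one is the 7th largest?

Chaining the given pairs: R < M < J < Q < N < S < K < H < T < P < L < G.
Counting 7 from the largest end gives S.

S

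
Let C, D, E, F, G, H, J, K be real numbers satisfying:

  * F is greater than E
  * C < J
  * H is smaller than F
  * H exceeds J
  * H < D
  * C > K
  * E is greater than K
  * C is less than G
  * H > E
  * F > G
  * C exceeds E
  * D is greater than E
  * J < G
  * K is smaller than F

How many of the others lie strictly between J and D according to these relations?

The relations place J below D. An element lies strictly between them when it is forced above J and also forced below D.
Above J: {G, H, F}. Below D: {K, E, C, H}.
Intersection: {H} — 1.

1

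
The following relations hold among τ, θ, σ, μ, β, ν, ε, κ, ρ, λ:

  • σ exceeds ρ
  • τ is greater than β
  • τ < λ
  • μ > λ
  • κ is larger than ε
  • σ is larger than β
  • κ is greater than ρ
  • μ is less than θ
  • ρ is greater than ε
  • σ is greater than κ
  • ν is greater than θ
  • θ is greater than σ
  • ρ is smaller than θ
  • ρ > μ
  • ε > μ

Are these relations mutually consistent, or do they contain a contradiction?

The single ordering β < τ < λ < μ < ε < ρ < κ < σ < θ < ν satisfies every listed relation, so no contradiction arises.

consistent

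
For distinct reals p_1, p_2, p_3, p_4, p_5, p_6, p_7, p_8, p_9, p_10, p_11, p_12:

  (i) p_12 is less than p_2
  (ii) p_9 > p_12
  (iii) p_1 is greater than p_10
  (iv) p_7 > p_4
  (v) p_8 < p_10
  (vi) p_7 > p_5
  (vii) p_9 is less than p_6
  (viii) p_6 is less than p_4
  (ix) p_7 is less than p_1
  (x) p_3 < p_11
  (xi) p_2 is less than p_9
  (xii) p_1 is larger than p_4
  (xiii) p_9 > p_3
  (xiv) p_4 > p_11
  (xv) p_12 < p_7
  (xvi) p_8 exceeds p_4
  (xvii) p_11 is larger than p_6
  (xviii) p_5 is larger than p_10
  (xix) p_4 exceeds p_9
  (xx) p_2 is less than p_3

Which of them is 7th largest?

p_11

Piecing the relations together gives one ordering: p_12 < p_2 < p_3 < p_9 < p_6 < p_11 < p_4 < p_8 < p_10 < p_5 < p_7 < p_1.
The 7th largest is p_11.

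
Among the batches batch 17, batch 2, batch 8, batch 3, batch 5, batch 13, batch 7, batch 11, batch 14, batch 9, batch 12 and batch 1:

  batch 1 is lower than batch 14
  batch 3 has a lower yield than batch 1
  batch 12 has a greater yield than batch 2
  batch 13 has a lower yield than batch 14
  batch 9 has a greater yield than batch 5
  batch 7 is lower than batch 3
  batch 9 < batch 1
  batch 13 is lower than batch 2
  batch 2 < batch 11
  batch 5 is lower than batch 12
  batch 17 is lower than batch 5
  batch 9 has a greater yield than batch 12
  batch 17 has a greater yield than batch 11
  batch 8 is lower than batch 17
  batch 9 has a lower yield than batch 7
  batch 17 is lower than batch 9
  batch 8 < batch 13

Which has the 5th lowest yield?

batch 17

Piecing the relations together gives one ordering: batch 8 < batch 13 < batch 2 < batch 11 < batch 17 < batch 5 < batch 12 < batch 9 < batch 7 < batch 3 < batch 1 < batch 14.
Counting 5 from the smallest end gives batch 17.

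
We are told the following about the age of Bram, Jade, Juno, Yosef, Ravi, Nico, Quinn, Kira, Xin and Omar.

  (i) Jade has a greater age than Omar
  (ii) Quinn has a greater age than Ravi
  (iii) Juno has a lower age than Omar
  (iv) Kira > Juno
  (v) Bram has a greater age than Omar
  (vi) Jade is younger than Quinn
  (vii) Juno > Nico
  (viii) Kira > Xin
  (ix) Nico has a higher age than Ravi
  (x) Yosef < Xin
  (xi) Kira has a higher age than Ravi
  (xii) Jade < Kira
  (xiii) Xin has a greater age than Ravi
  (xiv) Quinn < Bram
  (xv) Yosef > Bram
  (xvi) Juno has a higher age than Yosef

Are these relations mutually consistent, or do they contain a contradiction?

inconsistent

We have Yosef < Juno stated directly, yet also Juno < Omar < Jade < Quinn < Bram < Yosef by chaining the others — so Juno < Yosef. Contradiction.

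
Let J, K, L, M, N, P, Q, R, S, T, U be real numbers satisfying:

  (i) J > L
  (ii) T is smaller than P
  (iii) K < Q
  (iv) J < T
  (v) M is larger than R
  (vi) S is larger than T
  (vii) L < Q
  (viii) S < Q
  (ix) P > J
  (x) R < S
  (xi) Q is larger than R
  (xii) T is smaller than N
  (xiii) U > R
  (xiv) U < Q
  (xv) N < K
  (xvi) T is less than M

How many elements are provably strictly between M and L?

2

Chaining upward from L reaches: J, T, N, P, K, S, Q.
Chaining downward from M reaches: J, R, T.
Strictly between L and M are those in both lists: J, T — 2 elements.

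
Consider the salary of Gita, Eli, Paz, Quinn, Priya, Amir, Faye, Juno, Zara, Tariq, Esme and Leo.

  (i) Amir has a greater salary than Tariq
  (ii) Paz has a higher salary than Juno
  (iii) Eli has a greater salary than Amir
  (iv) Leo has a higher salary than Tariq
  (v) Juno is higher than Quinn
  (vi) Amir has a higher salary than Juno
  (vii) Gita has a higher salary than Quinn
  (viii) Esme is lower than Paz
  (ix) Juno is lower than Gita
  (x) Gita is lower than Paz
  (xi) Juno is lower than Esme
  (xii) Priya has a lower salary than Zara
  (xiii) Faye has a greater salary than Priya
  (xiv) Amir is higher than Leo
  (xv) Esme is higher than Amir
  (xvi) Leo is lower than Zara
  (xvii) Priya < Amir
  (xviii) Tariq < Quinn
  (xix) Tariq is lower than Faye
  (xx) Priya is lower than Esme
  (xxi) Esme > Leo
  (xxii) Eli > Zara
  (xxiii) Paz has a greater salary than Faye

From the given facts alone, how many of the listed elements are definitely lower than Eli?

7

Directly below Eli: Zara, Amir.
One step further: Priya, Tariq, Juno, Leo (6 so far).
One step further: Quinn (7 so far).
Nothing else is reachable below Eli; 7 in all.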